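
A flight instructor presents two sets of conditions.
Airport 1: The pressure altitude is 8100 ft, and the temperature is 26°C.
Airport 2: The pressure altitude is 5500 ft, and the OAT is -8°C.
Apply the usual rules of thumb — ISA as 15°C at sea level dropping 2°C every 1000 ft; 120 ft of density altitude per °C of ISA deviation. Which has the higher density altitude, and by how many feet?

Airport 1: ISA temp = -1.2°C, deviation +27.2°C, DA = 8100 + 120 × 27.2 = 11364 ft.
Airport 2: ISA temp = 4°C, deviation -12°C, DA = 5500 + 120 × (-12) = 4060 ft.
Airport 1 is higher by 11364 − 4060 = 7304 ft.

Airport 1 by 7304 ft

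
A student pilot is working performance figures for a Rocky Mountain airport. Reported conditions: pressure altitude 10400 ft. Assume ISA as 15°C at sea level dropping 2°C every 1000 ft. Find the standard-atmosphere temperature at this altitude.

-5.8°C

ISA temperature = 15 − 2 × (10400/1000) = 15 − 20.8 = -5.8°C.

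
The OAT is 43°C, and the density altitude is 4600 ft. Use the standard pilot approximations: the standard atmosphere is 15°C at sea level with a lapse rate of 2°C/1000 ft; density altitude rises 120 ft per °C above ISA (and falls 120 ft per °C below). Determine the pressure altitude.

DA = PA + 120 × (OAT − (15 − 2·PA/1000)) = PA + 120·OAT − 1800 + 0.24·PA = 1.24·PA + 120·OAT − 1800.
So 1.24·PA = 4600 − 120 × 43 + 1800 = 1240.
PA = 1240 / 1.24 = 1000 ft.

1000 ft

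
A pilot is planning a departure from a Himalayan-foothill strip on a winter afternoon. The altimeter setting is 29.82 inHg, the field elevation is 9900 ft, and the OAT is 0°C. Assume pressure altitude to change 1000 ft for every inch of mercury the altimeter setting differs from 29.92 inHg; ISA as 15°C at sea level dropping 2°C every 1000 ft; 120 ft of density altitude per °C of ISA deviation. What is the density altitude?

10600 ft

Pressure altitude = 9900 + (29.92 − 29.82) × 1000 = 9900 + (+100) = 10000 ft.
ISA temperature at 10000 ft = 15 − 2 × (10000/1000) = -5°C.
ISA deviation = 0 − (-5) = +5°C.
Density altitude = 10000 + 120 × (5) = 10600 ft.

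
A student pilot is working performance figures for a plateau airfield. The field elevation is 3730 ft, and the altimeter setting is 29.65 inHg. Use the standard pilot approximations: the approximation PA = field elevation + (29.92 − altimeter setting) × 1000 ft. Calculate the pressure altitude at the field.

4000 ft

Pressure correction = (29.92 − 29.65) × 1000 = +270 ft.
Pressure altitude = 3730 + (+270) = 4000 ft.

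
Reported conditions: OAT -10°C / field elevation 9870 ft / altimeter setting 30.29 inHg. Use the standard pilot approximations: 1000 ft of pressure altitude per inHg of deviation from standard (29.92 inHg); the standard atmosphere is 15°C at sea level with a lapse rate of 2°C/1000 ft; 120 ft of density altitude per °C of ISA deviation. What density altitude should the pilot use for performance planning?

Pressure altitude = 9870 + (29.92 − 30.29) × 1000 = 9870 + (-370) = 9500 ft.
ISA temperature at 9500 ft = 15 − 2 × (9500/1000) = -4°C.
ISA deviation = -10 − (-4) = -6°C.
Density altitude = 9500 + 120 × (-6) = 8780 ft.

8780 ft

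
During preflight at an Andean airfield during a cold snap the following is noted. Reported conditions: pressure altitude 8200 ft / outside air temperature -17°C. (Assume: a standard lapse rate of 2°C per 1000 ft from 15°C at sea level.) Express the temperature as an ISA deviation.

ISA-15.6°C

ISA temperature at 8200 ft = 15 − 2 × (8200/1000) = -1.4°C.
Deviation = OAT − ISA = -17 − (-1.4) = -15.6°C.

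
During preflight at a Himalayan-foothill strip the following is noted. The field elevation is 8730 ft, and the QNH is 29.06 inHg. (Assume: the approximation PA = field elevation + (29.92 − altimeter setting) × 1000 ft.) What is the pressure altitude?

Pressure correction = (29.92 − 29.06) × 1000 = +860 ft.
Pressure altitude = 8730 + (+860) = 9590 ft.

9590 ft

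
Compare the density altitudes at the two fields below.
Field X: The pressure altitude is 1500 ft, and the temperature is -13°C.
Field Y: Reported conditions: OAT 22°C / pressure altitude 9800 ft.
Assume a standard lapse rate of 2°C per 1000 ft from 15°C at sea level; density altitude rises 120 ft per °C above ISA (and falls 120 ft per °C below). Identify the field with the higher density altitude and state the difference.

Field X: ISA temp = 12°C, deviation -25°C, DA = 1500 + 120 × (-25) = -1500 ft.
Field Y: ISA temp = -4.6°C, deviation +26.6°C, DA = 9800 + 120 × 26.6 = 12992 ft.
Field Y is higher by 12992 − (-1500) = 14492 ft.

Field Y by 14492 ft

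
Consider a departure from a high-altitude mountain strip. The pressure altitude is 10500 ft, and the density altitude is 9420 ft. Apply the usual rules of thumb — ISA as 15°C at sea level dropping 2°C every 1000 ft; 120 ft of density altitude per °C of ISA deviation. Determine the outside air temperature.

-15°C

Density altitude − pressure altitude = 9420 − 10500 = -1080 ft.
At 120 ft/°C that is an ISA deviation of -1080/120 = -9°C.
ISA temperature at 10500 ft = 15 − 2 × (10500/1000) = -6°C.
OAT = ISA + deviation = -6 + (-9) = -15°C.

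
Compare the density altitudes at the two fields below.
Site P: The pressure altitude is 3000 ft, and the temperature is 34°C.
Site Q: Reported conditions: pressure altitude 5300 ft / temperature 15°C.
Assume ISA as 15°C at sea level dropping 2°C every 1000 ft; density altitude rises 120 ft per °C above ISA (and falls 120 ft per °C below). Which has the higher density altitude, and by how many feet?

Site Q by 572 ft

Site P: ISA temp = 9°C, deviation +25°C, DA = 3000 + 120 × 25 = 6000 ft.
Site Q: ISA temp = 4.4°C, deviation +10.6°C, DA = 5300 + 120 × 10.6 = 6572 ft.
Site Q is higher by 6572 − 6000 = 572 ft.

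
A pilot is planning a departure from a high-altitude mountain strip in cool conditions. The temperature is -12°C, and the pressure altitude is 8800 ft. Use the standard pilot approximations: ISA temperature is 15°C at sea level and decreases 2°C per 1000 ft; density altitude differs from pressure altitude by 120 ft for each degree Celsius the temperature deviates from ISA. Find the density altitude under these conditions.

7672 ft

ISA temperature at 8800 ft = 15 − 2 × (8800/1000) = -2.6°C.
ISA deviation = -12 − (-2.6) = -9.4°C.
Density altitude = 8800 + 120 × (-9.4) = 8800 + (-1128) = 7672 ft.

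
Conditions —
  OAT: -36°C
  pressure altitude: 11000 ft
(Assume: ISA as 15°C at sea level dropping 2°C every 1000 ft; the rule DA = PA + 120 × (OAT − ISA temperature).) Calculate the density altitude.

ISA temperature at 11000 ft = 15 − 2 × (11000/1000) = -7°C.
ISA deviation = -36 − (-7) = -29°C.
Density altitude = 11000 + 120 × (-29) = 11000 + (-3480) = 7520 ft.

7520 ft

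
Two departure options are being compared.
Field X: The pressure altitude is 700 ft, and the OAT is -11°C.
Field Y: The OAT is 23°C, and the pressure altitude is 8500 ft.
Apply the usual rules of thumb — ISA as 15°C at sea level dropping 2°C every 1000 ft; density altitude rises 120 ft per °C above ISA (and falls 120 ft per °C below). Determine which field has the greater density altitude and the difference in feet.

Field X: ISA temp = 13.6°C, deviation -24.6°C, DA = 700 + 120 × (-24.6) = -2252 ft.
Field Y: ISA temp = -2°C, deviation +25°C, DA = 8500 + 120 × 25 = 11500 ft.
Field Y is higher by 11500 − (-2252) = 13752 ft.

Field Y by 13752 ft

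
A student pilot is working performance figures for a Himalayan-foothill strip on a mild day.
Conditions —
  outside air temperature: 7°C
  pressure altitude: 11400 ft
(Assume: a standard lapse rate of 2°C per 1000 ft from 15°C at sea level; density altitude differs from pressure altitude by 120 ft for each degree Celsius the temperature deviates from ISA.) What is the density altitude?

ISA temperature at 11400 ft = 15 − 2 × (11400/1000) = -7.8°C.
ISA deviation = 7 − (-7.8) = +14.8°C.
Density altitude = 11400 + 120 × (14.8) = 11400 + (+1776) = 13176 ft.

13176 ft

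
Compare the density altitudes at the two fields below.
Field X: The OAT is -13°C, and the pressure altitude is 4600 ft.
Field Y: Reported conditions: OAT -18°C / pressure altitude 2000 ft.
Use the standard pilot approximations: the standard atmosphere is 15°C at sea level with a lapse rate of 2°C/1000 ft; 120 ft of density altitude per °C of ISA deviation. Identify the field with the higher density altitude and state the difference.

Field X by 3824 ft

Field X: ISA temp = 5.8°C, deviation -18.8°C, DA = 4600 + 120 × (-18.8) = 2344 ft.
Field Y: ISA temp = 11°C, deviation -29°C, DA = 2000 + 120 × (-29) = -1480 ft.
Field X is higher by 2344 − (-1480) = 3824 ft.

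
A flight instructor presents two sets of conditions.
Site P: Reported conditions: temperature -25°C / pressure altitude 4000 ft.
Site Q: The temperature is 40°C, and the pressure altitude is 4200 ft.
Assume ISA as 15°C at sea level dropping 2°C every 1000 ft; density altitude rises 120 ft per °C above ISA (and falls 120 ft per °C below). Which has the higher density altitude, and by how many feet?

Site Q by 8048 ft

Site P: ISA temp = 7°C, deviation -32°C, DA = 4000 + 120 × (-32) = 160 ft.
Site Q: ISA temp = 6.6°C, deviation +33.4°C, DA = 4200 + 120 × 33.4 = 8208 ft.
Site Q is higher by 8208 − 160 = 8048 ft.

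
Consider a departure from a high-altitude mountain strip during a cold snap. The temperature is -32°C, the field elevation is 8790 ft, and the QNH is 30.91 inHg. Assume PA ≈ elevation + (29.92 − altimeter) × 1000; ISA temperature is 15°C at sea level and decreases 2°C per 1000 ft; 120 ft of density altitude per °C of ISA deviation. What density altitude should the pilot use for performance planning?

4032 ft

Pressure altitude = 8790 + (29.92 − 30.91) × 1000 = 8790 + (-990) = 7800 ft.
ISA temperature at 7800 ft = 15 − 2 × (7800/1000) = -0.6°C.
ISA deviation = -32 − (-0.6) = -31.4°C.
Density altitude = 7800 + 120 × (-31.4) = 4032 ft.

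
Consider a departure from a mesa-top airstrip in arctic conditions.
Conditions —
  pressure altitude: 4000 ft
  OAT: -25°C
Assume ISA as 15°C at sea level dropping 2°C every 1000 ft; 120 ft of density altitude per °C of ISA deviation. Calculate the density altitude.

ISA temperature at 4000 ft = 15 − 2 × (4000/1000) = 7°C.
ISA deviation = -25 − 7 = -32°C.
Density altitude = 4000 + 120 × (-32) = 4000 + (-3840) = 160 ft.

160 ft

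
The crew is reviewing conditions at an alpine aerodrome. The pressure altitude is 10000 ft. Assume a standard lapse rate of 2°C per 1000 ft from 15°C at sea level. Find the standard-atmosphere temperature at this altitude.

-5°C

ISA temperature = 15 − 2 × (10000/1000) = 15 − 20 = -5°C.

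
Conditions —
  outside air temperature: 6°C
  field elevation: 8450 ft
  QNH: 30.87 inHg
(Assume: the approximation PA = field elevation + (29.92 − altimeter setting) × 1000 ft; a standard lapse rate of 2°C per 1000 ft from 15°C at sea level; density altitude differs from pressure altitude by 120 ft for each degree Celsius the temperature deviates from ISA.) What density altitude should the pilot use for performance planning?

Pressure altitude = 8450 + (29.92 − 30.87) × 1000 = 8450 + (-950) = 7500 ft.
ISA temperature at 7500 ft = 15 − 2 × (7500/1000) = 0°C.
ISA deviation = 6 − 0 = +6°C.
Density altitude = 7500 + 120 × (6) = 8220 ft.

8220 ft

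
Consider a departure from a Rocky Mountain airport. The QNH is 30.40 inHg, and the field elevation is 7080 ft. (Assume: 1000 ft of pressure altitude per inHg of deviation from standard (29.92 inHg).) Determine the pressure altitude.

6600 ft

Pressure correction = (29.92 − 30.40) × 1000 = -480 ft.
Pressure altitude = 7080 + (-480) = 6600 ft.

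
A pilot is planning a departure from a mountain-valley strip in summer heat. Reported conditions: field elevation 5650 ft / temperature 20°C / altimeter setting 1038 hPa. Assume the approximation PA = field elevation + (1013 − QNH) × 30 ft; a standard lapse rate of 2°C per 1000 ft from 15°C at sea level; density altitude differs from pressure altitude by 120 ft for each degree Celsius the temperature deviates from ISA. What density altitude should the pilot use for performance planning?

Pressure altitude = 5650 + (1013 − 1038) × 30 = 5650 + (-750) = 4900 ft.
ISA temperature at 4900 ft = 15 − 2 × (4900/1000) = 5.2°C.
ISA deviation = 20 − 5.2 = +14.8°C.
Density altitude = 4900 + 120 × (14.8) = 6676 ft.

6676 ft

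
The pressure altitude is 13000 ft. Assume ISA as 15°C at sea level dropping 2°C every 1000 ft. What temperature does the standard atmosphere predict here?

-11°C

ISA temperature = 15 − 2 × (13000/1000) = 15 − 26 = -11°C.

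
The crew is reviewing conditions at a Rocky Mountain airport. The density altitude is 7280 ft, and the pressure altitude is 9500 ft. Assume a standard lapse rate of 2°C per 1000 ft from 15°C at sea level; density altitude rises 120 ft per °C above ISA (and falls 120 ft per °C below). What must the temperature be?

Density altitude − pressure altitude = 7280 − 9500 = -2220 ft.
At 120 ft/°C that is an ISA deviation of -2220/120 = -18.5°C.
ISA temperature at 9500 ft = 15 − 2 × (9500/1000) = -4°C.
OAT = ISA + deviation = -4 + (-18.5) = -22.5°C.

-22.5°C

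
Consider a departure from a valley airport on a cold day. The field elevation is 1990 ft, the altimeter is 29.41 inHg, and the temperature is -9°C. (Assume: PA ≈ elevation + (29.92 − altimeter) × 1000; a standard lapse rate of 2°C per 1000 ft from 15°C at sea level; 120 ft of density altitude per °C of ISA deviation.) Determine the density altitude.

220 ft

Pressure altitude = 1990 + (29.92 − 29.41) × 1000 = 1990 + (+510) = 2500 ft.
ISA temperature at 2500 ft = 15 − 2 × (2500/1000) = 10°C.
ISA deviation = -9 − 10 = -19°C.
Density altitude = 2500 + 120 × (-19) = 220 ft.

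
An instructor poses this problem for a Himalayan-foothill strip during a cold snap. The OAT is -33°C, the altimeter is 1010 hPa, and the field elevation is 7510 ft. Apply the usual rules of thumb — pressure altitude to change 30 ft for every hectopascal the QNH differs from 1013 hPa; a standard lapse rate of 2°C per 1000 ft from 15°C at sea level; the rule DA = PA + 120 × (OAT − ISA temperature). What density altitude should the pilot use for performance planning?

3664 ft

Pressure altitude = 7510 + (1013 − 1010) × 30 = 7510 + (+90) = 7600 ft.
ISA temperature at 7600 ft = 15 − 2 × (7600/1000) = -0.2°C.
ISA deviation = -33 − (-0.2) = -32.8°C.
Density altitude = 7600 + 120 × (-32.8) = 3664 ft.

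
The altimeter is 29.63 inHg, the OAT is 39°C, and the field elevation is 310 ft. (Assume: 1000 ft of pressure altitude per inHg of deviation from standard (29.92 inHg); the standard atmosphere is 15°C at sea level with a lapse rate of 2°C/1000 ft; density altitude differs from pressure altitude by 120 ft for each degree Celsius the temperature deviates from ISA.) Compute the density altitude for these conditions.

3624 ft

Pressure altitude = 310 + (29.92 − 29.63) × 1000 = 310 + (+290) = 600 ft.
ISA temperature at 600 ft = 15 − 2 × (600/1000) = 13.8°C.
ISA deviation = 39 − 13.8 = +25.2°C.
Density altitude = 600 + 120 × (25.2) = 3624 ft.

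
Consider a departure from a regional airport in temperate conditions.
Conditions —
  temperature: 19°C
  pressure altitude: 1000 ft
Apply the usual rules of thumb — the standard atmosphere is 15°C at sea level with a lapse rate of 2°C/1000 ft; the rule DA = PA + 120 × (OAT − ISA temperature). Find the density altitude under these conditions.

1720 ft

ISA temperature at 1000 ft = 15 − 2 × (1000/1000) = 13°C.
ISA deviation = 19 − 13 = +6°C.
Density altitude = 1000 + 120 × (6) = 1000 + (+720) = 1720 ft.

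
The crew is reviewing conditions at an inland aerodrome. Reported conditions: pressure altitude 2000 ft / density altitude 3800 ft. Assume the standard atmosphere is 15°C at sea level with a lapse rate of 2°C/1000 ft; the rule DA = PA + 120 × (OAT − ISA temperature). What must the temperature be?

Density altitude − pressure altitude = 3800 − 2000 = +1800 ft.
At 120 ft/°C that is an ISA deviation of 1800/120 = +15°C.
ISA temperature at 2000 ft = 15 − 2 × (2000/1000) = 11°C.
OAT = ISA + deviation = 11 + (+15) = 26°C.

26°C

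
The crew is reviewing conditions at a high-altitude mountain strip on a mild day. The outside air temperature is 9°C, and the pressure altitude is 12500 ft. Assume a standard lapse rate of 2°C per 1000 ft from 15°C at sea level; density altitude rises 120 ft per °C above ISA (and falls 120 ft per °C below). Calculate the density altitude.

ISA temperature at 12500 ft = 15 − 2 × (12500/1000) = -10°C.
ISA deviation = 9 − (-10) = +19°C.
Density altitude = 12500 + 120 × (19) = 12500 + (+2280) = 14780 ft.

14780 ft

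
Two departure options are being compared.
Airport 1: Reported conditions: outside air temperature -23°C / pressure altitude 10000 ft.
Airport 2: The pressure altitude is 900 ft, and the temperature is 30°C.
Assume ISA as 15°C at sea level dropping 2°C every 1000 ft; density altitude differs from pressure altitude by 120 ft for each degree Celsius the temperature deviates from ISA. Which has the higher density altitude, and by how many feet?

Airport 1: ISA temp = -5°C, deviation -18°C, DA = 10000 + 120 × (-18) = 7840 ft.
Airport 2: ISA temp = 13.2°C, deviation +16.8°C, DA = 900 + 120 × 16.8 = 2916 ft.
Airport 1 is higher by 7840 − 2916 = 4924 ft.

Airport 1 by 4924 ft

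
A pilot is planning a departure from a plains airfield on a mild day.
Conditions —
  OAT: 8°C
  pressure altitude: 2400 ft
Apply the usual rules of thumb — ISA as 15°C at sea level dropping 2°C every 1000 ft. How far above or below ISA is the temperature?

ISA-2.2°C

ISA temperature at 2400 ft = 15 − 2 × (2400/1000) = 10.2°C.
Deviation = OAT − ISA = 8 − 10.2 = -2.2°C.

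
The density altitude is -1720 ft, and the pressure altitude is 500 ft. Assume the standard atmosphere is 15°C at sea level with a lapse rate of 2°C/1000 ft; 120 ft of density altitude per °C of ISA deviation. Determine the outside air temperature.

Density altitude − pressure altitude = -1720 − 500 = -2220 ft.
At 120 ft/°C that is an ISA deviation of -2220/120 = -18.5°C.
ISA temperature at 500 ft = 15 − 2 × (500/1000) = 14°C.
OAT = ISA + deviation = 14 + (-18.5) = -4.5°C.

-4.5°C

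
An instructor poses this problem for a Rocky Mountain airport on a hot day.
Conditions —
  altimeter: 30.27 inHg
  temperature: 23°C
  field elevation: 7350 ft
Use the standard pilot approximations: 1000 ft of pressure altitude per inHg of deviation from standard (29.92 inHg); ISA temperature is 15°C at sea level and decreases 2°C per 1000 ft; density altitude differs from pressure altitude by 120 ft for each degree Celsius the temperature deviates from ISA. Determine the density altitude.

9640 ft

Pressure altitude = 7350 + (29.92 − 30.27) × 1000 = 7350 + (-350) = 7000 ft.
ISA temperature at 7000 ft = 15 − 2 × (7000/1000) = 1°C.
ISA deviation = 23 − 1 = +22°C.
Density altitude = 7000 + 120 × (22) = 9640 ft.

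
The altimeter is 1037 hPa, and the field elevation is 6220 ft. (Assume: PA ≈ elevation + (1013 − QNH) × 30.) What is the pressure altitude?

5500 ft

Pressure correction = (1013 − 1037) × 30 = -720 ft.
Pressure altitude = 6220 + (-720) = 5500 ft.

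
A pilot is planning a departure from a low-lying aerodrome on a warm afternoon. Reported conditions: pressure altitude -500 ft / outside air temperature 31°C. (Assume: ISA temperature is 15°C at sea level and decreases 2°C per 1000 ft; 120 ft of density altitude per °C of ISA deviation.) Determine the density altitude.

ISA temperature at -500 ft = 15 − 2 × (-500/1000) = 16°C.
ISA deviation = 31 − 16 = +15°C.
Density altitude = -500 + 120 × (15) = -500 + (+1800) = 1300 ft.

1300 ft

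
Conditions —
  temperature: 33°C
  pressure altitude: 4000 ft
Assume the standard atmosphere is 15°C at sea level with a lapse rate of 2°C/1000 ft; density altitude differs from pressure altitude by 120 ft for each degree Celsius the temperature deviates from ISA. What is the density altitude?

ISA temperature at 4000 ft = 15 − 2 × (4000/1000) = 7°C.
ISA deviation = 33 − 7 = +26°C.
Density altitude = 4000 + 120 × (26) = 4000 + (+3120) = 7120 ft.

7120 ft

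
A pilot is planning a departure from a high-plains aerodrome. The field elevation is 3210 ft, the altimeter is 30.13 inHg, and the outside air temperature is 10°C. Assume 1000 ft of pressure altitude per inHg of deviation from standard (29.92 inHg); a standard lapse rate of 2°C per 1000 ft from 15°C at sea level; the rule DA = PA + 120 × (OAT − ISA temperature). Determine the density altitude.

Pressure altitude = 3210 + (29.92 − 30.13) × 1000 = 3210 + (-210) = 3000 ft.
ISA temperature at 3000 ft = 15 − 2 × (3000/1000) = 9°C.
ISA deviation = 10 − 9 = +1°C.
Density altitude = 3000 + 120 × (1) = 3120 ft.

3120 ft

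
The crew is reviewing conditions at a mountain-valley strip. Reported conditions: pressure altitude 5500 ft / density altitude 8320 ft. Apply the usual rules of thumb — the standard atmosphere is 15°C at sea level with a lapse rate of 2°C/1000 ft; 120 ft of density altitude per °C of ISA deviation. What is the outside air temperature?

27.5°C

Density altitude − pressure altitude = 8320 − 5500 = +2820 ft.
At 120 ft/°C that is an ISA deviation of 2820/120 = +23.5°C.
ISA temperature at 5500 ft = 15 − 2 × (5500/1000) = 4°C.
OAT = ISA + deviation = 4 + (+23.5) = 27.5°C.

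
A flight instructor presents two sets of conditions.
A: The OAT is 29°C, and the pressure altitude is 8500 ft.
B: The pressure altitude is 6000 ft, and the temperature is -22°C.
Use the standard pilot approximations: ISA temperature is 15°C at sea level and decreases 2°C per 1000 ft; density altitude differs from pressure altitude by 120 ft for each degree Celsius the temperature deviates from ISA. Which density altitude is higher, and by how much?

A by 9220 ft

A: ISA temp = -2°C, deviation +31°C, DA = 8500 + 120 × 31 = 12220 ft.
B: ISA temp = 3°C, deviation -25°C, DA = 6000 + 120 × (-25) = 3000 ft.
A is higher by 12220 − 3000 = 9220 ft.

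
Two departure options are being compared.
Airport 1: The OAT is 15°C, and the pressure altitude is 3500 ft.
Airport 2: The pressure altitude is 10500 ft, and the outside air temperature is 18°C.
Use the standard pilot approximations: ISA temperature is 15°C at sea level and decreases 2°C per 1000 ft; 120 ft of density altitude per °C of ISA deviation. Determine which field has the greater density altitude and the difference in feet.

Airport 2 by 9040 ft

Airport 1: ISA temp = 8°C, deviation +7°C, DA = 3500 + 120 × 7 = 4340 ft.
Airport 2: ISA temp = -6°C, deviation +24°C, DA = 10500 + 120 × 24 = 13380 ft.
Airport 2 is higher by 13380 − 4340 = 9040 ft.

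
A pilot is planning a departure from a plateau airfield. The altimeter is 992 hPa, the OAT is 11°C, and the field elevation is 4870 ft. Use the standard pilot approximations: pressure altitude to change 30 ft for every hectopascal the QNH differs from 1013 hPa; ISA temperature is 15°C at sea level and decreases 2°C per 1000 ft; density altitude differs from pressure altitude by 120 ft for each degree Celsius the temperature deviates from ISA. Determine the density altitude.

Pressure altitude = 4870 + (1013 − 992) × 30 = 4870 + (+630) = 5500 ft.
ISA temperature at 5500 ft = 15 − 2 × (5500/1000) = 4°C.
ISA deviation = 11 − 4 = +7°C.
Density altitude = 5500 + 120 × (7) = 6340 ft.

6340 ft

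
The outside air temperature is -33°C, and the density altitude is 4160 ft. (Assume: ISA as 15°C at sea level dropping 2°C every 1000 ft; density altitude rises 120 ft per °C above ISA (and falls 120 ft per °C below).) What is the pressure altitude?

DA = PA + 120 × (OAT − (15 − 2·PA/1000)) = PA + 120·OAT − 1800 + 0.24·PA = 1.24·PA + 120·OAT − 1800.
So 1.24·PA = 4160 − 120 × (-33) + 1800 = 9920.
PA = 9920 / 1.24 = 8000 ft.

8000 ft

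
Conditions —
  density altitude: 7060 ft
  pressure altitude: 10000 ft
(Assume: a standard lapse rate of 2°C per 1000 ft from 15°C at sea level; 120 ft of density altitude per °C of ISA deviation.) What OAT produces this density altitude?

Density altitude − pressure altitude = 7060 − 10000 = -2940 ft.
At 120 ft/°C that is an ISA deviation of -2940/120 = -24.5°C.
ISA temperature at 10000 ft = 15 − 2 × (10000/1000) = -5°C.
OAT = ISA + deviation = -5 + (-24.5) = -29.5°C.

-29.5°C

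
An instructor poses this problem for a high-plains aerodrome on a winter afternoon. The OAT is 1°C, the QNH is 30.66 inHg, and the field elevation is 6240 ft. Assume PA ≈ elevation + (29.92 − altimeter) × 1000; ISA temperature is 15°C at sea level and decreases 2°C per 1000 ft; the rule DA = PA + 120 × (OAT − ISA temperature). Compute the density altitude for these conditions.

Pressure altitude = 6240 + (29.92 − 30.66) × 1000 = 6240 + (-740) = 5500 ft.
ISA temperature at 5500 ft = 15 − 2 × (5500/1000) = 4°C.
ISA deviation = 1 − 4 = -3°C.
Density altitude = 5500 + 120 × (-3) = 5140 ft.

5140 ft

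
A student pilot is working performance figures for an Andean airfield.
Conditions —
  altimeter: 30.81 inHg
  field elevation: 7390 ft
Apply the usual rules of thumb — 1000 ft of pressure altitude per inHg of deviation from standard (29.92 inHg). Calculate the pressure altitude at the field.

Pressure correction = (29.92 − 30.81) × 1000 = -890 ft.
Pressure altitude = 7390 + (-890) = 6500 ft.

6500 ft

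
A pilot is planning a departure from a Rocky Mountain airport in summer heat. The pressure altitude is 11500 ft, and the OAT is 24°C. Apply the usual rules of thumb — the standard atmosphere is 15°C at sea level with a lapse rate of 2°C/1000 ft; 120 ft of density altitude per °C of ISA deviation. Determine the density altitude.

ISA temperature at 11500 ft = 15 − 2 × (11500/1000) = -8°C.
ISA deviation = 24 − (-8) = +32°C.
Density altitude = 11500 + 120 × (32) = 11500 + (+3840) = 15340 ft.

15340 ft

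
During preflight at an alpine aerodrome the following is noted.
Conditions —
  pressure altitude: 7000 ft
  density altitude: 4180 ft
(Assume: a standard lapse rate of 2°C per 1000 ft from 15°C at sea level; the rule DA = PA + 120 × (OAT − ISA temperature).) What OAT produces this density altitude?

Density altitude − pressure altitude = 4180 − 7000 = -2820 ft.
At 120 ft/°C that is an ISA deviation of -2820/120 = -23.5°C.
ISA temperature at 7000 ft = 15 − 2 × (7000/1000) = 1°C.
OAT = ISA + deviation = 1 + (-23.5) = -22.5°C.

-22.5°C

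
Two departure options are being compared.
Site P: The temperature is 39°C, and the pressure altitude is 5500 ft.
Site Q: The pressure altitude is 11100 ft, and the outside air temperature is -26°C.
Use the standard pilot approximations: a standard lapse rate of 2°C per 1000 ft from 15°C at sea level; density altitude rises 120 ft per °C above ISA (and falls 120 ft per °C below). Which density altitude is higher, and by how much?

Site P by 856 ft

Site P: ISA temp = 4°C, deviation +35°C, DA = 5500 + 120 × 35 = 9700 ft.
Site Q: ISA temp = -7.2°C, deviation -18.8°C, DA = 11100 + 120 × (-18.8) = 8844 ft.
Site P is higher by 9700 − 8844 = 856 ft.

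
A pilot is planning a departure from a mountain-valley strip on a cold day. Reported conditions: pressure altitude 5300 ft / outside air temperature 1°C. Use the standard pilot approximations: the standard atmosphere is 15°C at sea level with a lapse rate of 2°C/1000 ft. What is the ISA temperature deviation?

ISA temperature at 5300 ft = 15 − 2 × (5300/1000) = 4.4°C.
Deviation = OAT − ISA = 1 − 4.4 = -3.4°C.

ISA-3.4°C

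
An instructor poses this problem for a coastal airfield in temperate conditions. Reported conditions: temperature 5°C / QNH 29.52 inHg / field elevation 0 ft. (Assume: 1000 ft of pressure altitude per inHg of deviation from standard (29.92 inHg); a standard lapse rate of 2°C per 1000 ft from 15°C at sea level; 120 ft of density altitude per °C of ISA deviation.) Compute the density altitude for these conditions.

Pressure altitude = 0 + (29.92 − 29.52) × 1000 = 0 + (+400) = 400 ft.
ISA temperature at 400 ft = 15 − 2 × (400/1000) = 14.2°C.
ISA deviation = 5 − 14.2 = -9.2°C.
Density altitude = 400 + 120 × (-9.2) = -704 ft.

-704 ft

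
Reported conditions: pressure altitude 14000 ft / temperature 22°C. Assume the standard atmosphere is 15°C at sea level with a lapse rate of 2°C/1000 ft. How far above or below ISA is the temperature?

ISA temperature at 14000 ft = 15 − 2 × (14000/1000) = -13°C.
Deviation = OAT − ISA = 22 − (-13) = +35°C.

ISA+35°C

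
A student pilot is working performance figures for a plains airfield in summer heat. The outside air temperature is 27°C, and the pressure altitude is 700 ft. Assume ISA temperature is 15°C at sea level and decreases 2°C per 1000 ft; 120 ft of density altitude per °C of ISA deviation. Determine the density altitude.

ISA temperature at 700 ft = 15 − 2 × (700/1000) = 13.6°C.
ISA deviation = 27 − 13.6 = +13.4°C.
Density altitude = 700 + 120 × (13.4) = 700 + (+1608) = 2308 ft.

2308 ft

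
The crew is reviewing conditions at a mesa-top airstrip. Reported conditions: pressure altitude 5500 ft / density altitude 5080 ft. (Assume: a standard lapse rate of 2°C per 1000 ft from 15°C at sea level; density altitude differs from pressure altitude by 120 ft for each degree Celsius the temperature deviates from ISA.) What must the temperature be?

Density altitude − pressure altitude = 5080 − 5500 = -420 ft.
At 120 ft/°C that is an ISA deviation of -420/120 = -3.5°C.
ISA temperature at 5500 ft = 15 − 2 × (5500/1000) = 4°C.
OAT = ISA + deviation = 4 + (-3.5) = 0.5°C.

0.5°C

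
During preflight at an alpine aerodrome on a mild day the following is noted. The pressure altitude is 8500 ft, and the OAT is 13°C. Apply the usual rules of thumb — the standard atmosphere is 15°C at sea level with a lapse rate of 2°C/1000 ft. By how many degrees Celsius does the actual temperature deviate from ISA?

ISA+15°C

ISA temperature at 8500 ft = 15 − 2 × (8500/1000) = -2°C.
Deviation = OAT − ISA = 13 − (-2) = +15°C.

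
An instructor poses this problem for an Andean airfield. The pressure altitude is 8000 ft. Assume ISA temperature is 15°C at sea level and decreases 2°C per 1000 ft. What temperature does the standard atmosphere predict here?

ISA temperature = 15 − 2 × (8000/1000) = 15 − 16 = -1°C.

-1°C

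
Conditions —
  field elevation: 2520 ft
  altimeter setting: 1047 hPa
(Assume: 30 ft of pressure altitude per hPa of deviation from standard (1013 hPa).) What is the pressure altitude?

1500 ft

Pressure correction = (1013 − 1047) × 30 = -1020 ft.
Pressure altitude = 2520 + (-1020) = 1500 ft.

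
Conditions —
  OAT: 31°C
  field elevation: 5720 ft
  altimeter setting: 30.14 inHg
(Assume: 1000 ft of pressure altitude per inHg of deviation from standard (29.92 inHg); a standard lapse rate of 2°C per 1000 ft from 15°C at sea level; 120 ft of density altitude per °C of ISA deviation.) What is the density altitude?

Pressure altitude = 5720 + (29.92 − 30.14) × 1000 = 5720 + (-220) = 5500 ft.
ISA temperature at 5500 ft = 15 − 2 × (5500/1000) = 4°C.
ISA deviation = 31 − 4 = +27°C.
Density altitude = 5500 + 120 × (27) = 8740 ft.

8740 ft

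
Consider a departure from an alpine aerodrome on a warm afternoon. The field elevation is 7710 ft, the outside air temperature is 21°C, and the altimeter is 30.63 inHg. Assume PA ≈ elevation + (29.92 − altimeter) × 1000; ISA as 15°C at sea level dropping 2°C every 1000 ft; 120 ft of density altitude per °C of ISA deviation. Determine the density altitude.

9400 ft

Pressure altitude = 7710 + (29.92 − 30.63) × 1000 = 7710 + (-710) = 7000 ft.
ISA temperature at 7000 ft = 15 − 2 × (7000/1000) = 1°C.
ISA deviation = 21 − 1 = +20°C.
Density altitude = 7000 + 120 × (20) = 9400 ft.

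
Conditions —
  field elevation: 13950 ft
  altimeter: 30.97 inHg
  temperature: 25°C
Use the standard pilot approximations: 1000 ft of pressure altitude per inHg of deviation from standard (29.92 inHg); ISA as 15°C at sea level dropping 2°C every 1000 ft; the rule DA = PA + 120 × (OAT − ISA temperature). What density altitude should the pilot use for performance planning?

17196 ft

Pressure altitude = 13950 + (29.92 − 30.97) × 1000 = 13950 + (-1050) = 12900 ft.
ISA temperature at 12900 ft = 15 − 2 × (12900/1000) = -10.8°C.
ISA deviation = 25 − (-10.8) = +35.8°C.
Density altitude = 12900 + 120 × (35.8) = 17196 ft.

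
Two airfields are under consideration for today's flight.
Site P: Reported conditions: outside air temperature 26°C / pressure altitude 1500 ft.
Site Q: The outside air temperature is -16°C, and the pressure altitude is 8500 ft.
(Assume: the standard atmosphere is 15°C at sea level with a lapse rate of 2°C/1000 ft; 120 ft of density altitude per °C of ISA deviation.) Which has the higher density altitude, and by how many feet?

Site P: ISA temp = 12°C, deviation +14°C, DA = 1500 + 120 × 14 = 3180 ft.
Site Q: ISA temp = -2°C, deviation -14°C, DA = 8500 + 120 × (-14) = 6820 ft.
Site Q is higher by 6820 − 3180 = 3640 ft.

Site Q by 3640 ft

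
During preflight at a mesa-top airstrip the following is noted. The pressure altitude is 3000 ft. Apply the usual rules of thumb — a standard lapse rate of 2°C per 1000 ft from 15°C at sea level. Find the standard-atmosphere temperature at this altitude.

ISA temperature = 15 − 2 × (3000/1000) = 15 − 6 = 9°C.

9°C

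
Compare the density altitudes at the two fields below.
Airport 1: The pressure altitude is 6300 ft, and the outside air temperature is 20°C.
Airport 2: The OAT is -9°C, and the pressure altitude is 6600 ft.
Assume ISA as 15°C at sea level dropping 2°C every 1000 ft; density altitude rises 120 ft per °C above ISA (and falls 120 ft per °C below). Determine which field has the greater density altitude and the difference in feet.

Airport 1: ISA temp = 2.4°C, deviation +17.6°C, DA = 6300 + 120 × 17.6 = 8412 ft.
Airport 2: ISA temp = 1.8°C, deviation -10.8°C, DA = 6600 + 120 × (-10.8) = 5304 ft.
Airport 1 is higher by 8412 − 5304 = 3108 ft.

Airport 1 by 3108 ft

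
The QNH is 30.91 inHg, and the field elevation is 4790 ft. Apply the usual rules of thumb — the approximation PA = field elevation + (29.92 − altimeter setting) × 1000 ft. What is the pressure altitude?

3800 ft

Pressure correction = (29.92 − 30.91) × 1000 = -990 ft.
Pressure altitude = 4790 + (-990) = 3800 ft.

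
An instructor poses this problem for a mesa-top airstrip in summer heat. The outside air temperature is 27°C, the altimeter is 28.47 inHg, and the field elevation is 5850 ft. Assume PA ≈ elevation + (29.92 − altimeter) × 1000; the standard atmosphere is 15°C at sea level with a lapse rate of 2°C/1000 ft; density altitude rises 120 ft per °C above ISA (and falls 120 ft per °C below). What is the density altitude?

Pressure altitude = 5850 + (29.92 − 28.47) × 1000 = 5850 + (+1450) = 7300 ft.
ISA temperature at 7300 ft = 15 − 2 × (7300/1000) = 0.4°C.
ISA deviation = 27 − 0.4 = +26.6°C.
Density altitude = 7300 + 120 × (26.6) = 10492 ft.

10492 ft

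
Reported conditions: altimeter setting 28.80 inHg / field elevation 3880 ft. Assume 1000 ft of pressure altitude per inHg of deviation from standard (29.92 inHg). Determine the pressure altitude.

5000 ft

Pressure correction = (29.92 − 28.80) × 1000 = +1120 ft.
Pressure altitude = 3880 + (+1120) = 5000 ft.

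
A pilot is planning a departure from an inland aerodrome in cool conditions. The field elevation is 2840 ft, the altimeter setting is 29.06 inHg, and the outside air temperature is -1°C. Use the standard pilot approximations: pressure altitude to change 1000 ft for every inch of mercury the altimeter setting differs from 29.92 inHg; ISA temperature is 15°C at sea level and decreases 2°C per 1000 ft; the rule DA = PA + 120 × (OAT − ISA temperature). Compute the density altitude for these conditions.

2668 ft

Pressure altitude = 2840 + (29.92 − 29.06) × 1000 = 2840 + (+860) = 3700 ft.
ISA temperature at 3700 ft = 15 − 2 × (3700/1000) = 7.6°C.
ISA deviation = -1 − 7.6 = -8.6°C.
Density altitude = 3700 + 120 × (-8.6) = 2668 ft.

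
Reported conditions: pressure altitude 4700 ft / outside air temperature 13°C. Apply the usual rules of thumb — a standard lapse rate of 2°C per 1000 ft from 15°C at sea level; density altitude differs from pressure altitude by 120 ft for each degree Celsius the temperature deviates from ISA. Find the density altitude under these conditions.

ISA temperature at 4700 ft = 15 − 2 × (4700/1000) = 5.6°C.
ISA deviation = 13 − 5.6 = +7.4°C.
Density altitude = 4700 + 120 × (7.4) = 4700 + (+888) = 5588 ft.

5588 ft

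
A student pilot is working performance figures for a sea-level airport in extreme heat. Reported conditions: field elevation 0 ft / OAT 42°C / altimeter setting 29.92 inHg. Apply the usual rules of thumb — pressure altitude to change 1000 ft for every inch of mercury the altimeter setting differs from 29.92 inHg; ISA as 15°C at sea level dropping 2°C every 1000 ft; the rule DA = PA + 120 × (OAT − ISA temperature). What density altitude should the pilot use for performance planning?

3240 ft

Pressure altitude = 0 + (29.92 − 29.92) × 1000 = 0 + (0) = 0 ft.
ISA temperature at 0 ft = 15 − 2 × (0/1000) = 15°C.
ISA deviation = 42 − 15 = +27°C.
Density altitude = 0 + 120 × (27) = 3240 ft.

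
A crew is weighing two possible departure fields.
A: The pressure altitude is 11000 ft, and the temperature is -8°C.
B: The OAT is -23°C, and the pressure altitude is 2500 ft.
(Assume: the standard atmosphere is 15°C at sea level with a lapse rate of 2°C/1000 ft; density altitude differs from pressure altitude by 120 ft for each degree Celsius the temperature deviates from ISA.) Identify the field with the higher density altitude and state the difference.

A by 12340 ft

A: ISA temp = -7°C, deviation -1°C, DA = 11000 + 120 × (-1) = 10880 ft.
B: ISA temp = 10°C, deviation -33°C, DA = 2500 + 120 × (-33) = -1460 ft.
A is higher by 10880 − (-1460) = 12340 ft.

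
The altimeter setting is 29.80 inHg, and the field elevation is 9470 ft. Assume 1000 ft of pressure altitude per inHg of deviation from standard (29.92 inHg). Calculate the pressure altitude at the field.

9590 ft

Pressure correction = (29.92 − 29.80) × 1000 = +120 ft.
Pressure altitude = 9470 + (+120) = 9590 ft.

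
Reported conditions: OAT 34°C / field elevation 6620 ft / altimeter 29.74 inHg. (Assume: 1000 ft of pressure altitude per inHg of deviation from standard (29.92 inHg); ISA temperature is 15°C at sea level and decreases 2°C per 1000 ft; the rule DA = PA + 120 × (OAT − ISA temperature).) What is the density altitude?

10712 ft

Pressure altitude = 6620 + (29.92 − 29.74) × 1000 = 6620 + (+180) = 6800 ft.
ISA temperature at 6800 ft = 15 − 2 × (6800/1000) = 1.4°C.
ISA deviation = 34 − 1.4 = +32.6°C.
Density altitude = 6800 + 120 × (32.6) = 10712 ft.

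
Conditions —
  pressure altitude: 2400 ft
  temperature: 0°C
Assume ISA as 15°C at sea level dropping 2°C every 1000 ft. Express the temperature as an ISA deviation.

ISA-10.2°C

ISA temperature at 2400 ft = 15 − 2 × (2400/1000) = 10.2°C.
Deviation = OAT − ISA = 0 − 10.2 = -10.2°C.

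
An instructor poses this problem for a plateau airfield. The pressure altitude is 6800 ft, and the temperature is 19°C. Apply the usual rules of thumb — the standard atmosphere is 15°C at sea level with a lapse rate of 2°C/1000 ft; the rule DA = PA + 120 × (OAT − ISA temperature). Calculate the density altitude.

ISA temperature at 6800 ft = 15 − 2 × (6800/1000) = 1.4°C.
ISA deviation = 19 − 1.4 = +17.6°C.
Density altitude = 6800 + 120 × (17.6) = 6800 + (+2112) = 8912 ft.

8912 ft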